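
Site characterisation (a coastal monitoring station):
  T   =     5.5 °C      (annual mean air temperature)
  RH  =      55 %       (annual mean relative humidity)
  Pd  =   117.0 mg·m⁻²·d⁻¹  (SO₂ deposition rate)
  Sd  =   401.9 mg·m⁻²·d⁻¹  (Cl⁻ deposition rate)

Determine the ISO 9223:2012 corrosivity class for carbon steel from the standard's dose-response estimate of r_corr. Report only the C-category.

carbon steel: T≤10 °C ⇒ hinge +0.150·(5.5−10) = -0.6750
  sulphur-dioxide contribution → 32.21 μm/a
  chloride contribution → 32.13 μm/a
  ⇒ r_corr(carbon steel) = 64.34 μm/a
Category bounds: 50…80 μm/a bracket r_corr ⇒ C4

C4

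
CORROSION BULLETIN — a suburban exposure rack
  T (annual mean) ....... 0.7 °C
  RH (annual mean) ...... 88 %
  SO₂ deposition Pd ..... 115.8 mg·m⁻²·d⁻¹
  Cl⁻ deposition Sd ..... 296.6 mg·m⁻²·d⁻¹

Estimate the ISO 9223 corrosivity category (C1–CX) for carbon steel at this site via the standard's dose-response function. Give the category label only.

C5

carbon steel: T≤10 °C ⇒ hinge +0.150·(0.7−10) = -1.3950
  sulphur-dioxide contribution → 30.17 μm/a
  chloride contribution → 65.27 μm/a
  ⇒ r_corr(carbon steel) = 95.44 μm/a
Category bounds: 80…200 μm/a bracket r_corr ⇒ C5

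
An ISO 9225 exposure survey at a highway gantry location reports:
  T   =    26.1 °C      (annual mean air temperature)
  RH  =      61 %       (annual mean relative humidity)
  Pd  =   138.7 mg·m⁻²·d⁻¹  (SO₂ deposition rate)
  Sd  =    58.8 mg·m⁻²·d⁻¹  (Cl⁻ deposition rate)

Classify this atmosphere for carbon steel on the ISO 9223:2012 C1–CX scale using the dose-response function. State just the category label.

carbon steel: T>10 °C ⇒ hinge -0.054·(26.1−10) = -0.8694
  SO₂ term: 1.77·138.7^0.52·exp(0.02·61-0.8694) = 32.67
  Sd branch = 0.102·Sd^0.62·e^(0.033·RH+0.04·T) = 27.12 μm/a
  sum: 32.67 + 27.12 → r_corr = 59.79 μm/a
Category bounds: 50…80 μm/a bracket r_corr ⇒ C4

C4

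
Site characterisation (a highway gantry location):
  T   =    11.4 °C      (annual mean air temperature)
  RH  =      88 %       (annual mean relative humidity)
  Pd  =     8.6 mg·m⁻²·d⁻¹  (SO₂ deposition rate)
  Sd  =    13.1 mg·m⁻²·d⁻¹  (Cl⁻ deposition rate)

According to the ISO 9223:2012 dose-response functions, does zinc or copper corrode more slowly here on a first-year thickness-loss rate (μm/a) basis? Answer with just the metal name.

zinc: T>10 °C ⇒ hinge -0.071·(11.4−10) = -0.0994
  sulphur-dioxide contribution → 1.724 μm/a
  chloride contribution → 0.4041 μm/a
  ⇒ r_corr(zinc) = 2.128 μm/a
copper: f(T) = -0.080·(T−10) [T>10 °C] = -0.1120
  sulphur-dioxide contribution → 1.491 μm/a
  chloride contribution → 0.8528 μm/a
  ⇒ r_corr(copper) = 2.344 μm/a
Ordering by μm/a: copper (2.34) > zinc (2.13)

zinc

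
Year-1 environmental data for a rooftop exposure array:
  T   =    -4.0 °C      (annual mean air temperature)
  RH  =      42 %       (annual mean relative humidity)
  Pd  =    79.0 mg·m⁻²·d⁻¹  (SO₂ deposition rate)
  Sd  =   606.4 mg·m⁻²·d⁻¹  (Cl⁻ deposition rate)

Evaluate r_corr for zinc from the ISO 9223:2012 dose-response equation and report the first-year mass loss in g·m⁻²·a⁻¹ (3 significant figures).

zinc: f(T) = +0.038·(T−10) [T≤10 °C] = -0.5320
  sulphur-dioxide contribution → 0.3577 μm/a
  chloride contribution → 0.6722 μm/a
  ⇒ r_corr(zinc) = 1.03 μm/a
Convert to mass loss: 1.03 μm/a × 7.14 g/cm³ = 7.353 g·m⁻²·a⁻¹

r_corr = 7.35 g·m⁻²·a⁻¹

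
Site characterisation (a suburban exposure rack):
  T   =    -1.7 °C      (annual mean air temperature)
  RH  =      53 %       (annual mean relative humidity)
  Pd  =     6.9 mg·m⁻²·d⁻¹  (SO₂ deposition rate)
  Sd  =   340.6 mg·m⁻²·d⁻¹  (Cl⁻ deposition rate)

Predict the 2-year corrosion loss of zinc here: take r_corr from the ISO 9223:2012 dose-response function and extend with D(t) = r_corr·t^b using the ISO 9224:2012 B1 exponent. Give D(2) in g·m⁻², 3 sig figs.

D(2) = 10.8 g·m⁻²

zinc: T≤10 °C ⇒ hinge +0.038·(-1.7−10) = -0.4446
  Pd branch = 0.0129·Pd^0.44·e^(0.046·RH+f) = 0.2215 μm/a
  Cl⁻ term: 0.0175·340.6^0.57·exp(0.008·53+0.085·-1.7) = 0.6424
  sum: 0.2215 + 0.6424 → r_corr = 0.8639 μm/a
ISO 9224: D(t) = r_corr · t^b with b = 0.813 (zinc, B1)
  D(2) = 0.8639 × 2^0.813 = 0.8639 × 1.757 = 1.518 μm
  Mass loss = 1.518 μm × 7.14 g/cm³ = 10.84 g·m⁻²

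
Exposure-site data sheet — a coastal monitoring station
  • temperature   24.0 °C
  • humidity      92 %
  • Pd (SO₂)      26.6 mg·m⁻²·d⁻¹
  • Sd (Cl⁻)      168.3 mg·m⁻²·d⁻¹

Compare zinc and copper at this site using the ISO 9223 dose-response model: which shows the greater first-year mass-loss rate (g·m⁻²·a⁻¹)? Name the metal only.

zinc

zinc: temperature factor f = -0.071·(14.0) = -0.9940
  Pd branch = 0.0129·Pd^0.44·e^(0.046·RH+f) = 1.392 μm/a
  Cl⁻ term: 0.0175·168.3^0.57·exp(0.008·92+0.085·24.0) = 5.218
  sum: 1.392 + 5.218 → r_corr = 6.611 μm/a
  mass loss = 6.611 μm/a × 7.14 g/cm³ = 47.2 g·m⁻²·a⁻¹
copper: temperature factor f = -0.080·(14.0) = -1.1200
  SO₂ term: 0.0053·26.6^0.26·exp(0.059·92-1.1200) = 0.924
  Sd branch = 0.01025·Sd^0.27·e^(0.036·RH+0.049·T) = 3.638 μm/a
  r_corr = 0.924 + 3.638 = 4.562 μm/a
  mass loss = 4.562 μm/a × 8.96 g/cm³ = 40.88 g·m⁻²·a⁻¹
Ordering by g·m⁻²·a⁻¹: zinc (47.2) > copper (40.9)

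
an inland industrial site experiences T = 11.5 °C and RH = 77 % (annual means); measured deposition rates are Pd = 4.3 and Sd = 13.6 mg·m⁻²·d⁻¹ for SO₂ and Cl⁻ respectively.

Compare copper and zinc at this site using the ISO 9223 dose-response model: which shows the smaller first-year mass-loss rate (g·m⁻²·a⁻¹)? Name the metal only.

copper: temperature factor f = -0.080·(1.5) = -0.1200
  Pd branch = 0.0053·Pd^0.26·e^(0.059·RH+f) = 0.6454 μm/a
  Sd branch = 0.01025·Sd^0.27·e^(0.036·RH+0.049·T) = 0.5826 μm/a
  sum: 0.6454 + 0.5826 → r_corr = 1.228 μm/a
  mass loss = 1.228 μm/a × 8.96 g/cm³ = 11 g·m⁻²·a⁻¹
zinc: f(T) = -0.071·(T−10) [T>10 °C] = -0.1065
  SO₂ term: 0.0129·4.3^0.44·exp(0.046·77-0.1065) = 0.7609
  Sd branch = 0.0175·Sd^0.57·e^(0.008·RH+0.085·T) = 0.3812 μm/a
  sum: 0.7609 + 0.3812 → r_corr = 1.142 μm/a
  mass loss = 1.142 μm/a × 7.14 g/cm³ = 8.155 g·m⁻²·a⁻¹
Ordering by g·m⁻²·a⁻¹: copper (11) > zinc (8.15)

zinc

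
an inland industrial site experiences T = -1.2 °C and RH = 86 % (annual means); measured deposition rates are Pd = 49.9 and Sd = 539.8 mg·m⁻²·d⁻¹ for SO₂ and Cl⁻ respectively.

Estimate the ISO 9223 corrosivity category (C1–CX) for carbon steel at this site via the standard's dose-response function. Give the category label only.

carbon steel: f(T) = +0.150·(T−10) [T≤10 °C] = -1.6800
  Pd branch = 1.77·Pd^0.52·e^(0.02·RH+f) = 14.07 μm/a
  Sd branch = 0.102·Sd^0.62·e^(0.033·RH+0.04·T) = 82.09 μm/a
  r_corr = 14.07 + 82.09 = 96.16 μm/a
ISO 9223 Table 2 (carbon steel): 80 < 96.2 ≤ 200 μm/a ⇒ C5

C5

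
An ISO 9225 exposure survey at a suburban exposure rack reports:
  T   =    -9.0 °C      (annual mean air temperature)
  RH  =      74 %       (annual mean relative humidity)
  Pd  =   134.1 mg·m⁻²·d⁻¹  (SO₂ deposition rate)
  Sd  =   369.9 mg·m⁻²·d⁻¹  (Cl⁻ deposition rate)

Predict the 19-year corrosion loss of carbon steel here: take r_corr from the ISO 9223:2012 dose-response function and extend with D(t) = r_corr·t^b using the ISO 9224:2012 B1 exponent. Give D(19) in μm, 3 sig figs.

D(19) = 176 μm

carbon steel: T≤10 °C ⇒ hinge +0.150·(-9.0−10) = -2.8500
  Pd branch = 1.77·Pd^0.52·e^(0.02·RH+f) = 5.745 μm/a
  Sd branch = 0.102·Sd^0.62·e^(0.033·RH+0.04·T) = 31.99 μm/a
  sum: 5.745 + 31.99 → r_corr = 37.73 μm/a
Long-term exponent b (ISO 9224 Table 2, B1) = 0.523
  D(19) = 37.73 × 19^0.523 = 37.73 × 4.664 = 176 μm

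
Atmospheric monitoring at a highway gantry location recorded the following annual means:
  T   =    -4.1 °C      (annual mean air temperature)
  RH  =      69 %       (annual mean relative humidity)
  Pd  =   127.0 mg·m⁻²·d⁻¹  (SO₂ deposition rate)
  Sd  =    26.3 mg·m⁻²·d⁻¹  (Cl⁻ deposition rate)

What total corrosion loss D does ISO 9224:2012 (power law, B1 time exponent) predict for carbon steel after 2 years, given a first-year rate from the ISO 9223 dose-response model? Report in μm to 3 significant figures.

D(2) = 24.3 μm

carbon steel: T≤10 °C ⇒ hinge +0.150·(-4.1−10) = -2.1150
  SO₂ term: 1.77·127.0^0.52·exp(0.02·69-2.1150) = 10.54
  Sd branch = 0.102·Sd^0.62·e^(0.033·RH+0.04·T) = 6.407 μm/a
  sum: 10.54 + 6.407 → r_corr = 16.94 μm/a
ISO 9224: D(t) = r_corr · t^b with b = 0.523 (carbon steel, B1)
  D(2) = 16.94 × 2^0.523 = 16.94 × 1.437 = 24.35 μm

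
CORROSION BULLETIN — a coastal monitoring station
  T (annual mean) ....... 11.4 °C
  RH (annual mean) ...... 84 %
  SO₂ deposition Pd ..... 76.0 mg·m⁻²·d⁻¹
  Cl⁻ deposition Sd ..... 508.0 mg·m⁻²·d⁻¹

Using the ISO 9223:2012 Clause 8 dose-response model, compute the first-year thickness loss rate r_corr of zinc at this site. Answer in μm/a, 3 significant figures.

zinc: temperature factor f = -0.071·(1.4) = -0.0994
  Pd branch = 0.0129·Pd^0.44·e^(0.046·RH+f) = 3.742 μm/a
  Cl⁻ term: 0.0175·508.0^0.57·exp(0.008·84+0.085·11.4) = 3.148
  sum: 3.742 + 3.148 → r_corr = 6.89 μm/a

r_corr = 6.89 μm/a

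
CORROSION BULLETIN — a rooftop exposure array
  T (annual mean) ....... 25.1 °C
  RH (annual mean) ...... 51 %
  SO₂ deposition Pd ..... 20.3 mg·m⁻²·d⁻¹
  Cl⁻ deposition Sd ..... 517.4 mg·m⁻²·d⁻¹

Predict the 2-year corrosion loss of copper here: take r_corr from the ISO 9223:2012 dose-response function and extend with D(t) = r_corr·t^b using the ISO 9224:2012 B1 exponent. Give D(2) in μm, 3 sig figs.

D(2) = 2.00 μm

copper: temperature factor f = -0.080·(15.1) = -1.2080
  sulphur-dioxide contribution → 0.07021 μm/a
  chloride contribution → 1.188 μm/a
  ⇒ r_corr(copper) = 1.259 μm/a
Power-law: D(2) = r_corr · 2^0.667
  D(2) = 1.259 × 2^0.667 = 1.259 × 1.588 = 1.998 μm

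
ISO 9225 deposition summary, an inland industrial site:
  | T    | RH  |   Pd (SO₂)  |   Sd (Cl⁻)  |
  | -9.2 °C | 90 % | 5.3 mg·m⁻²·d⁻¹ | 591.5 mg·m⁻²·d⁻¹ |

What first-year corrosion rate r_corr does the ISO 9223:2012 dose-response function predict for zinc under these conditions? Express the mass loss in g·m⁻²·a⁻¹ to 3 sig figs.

r_corr = 10.3 g·m⁻²·a⁻¹

zinc: T≤10 °C ⇒ hinge +0.038·(-9.2−10) = -0.7296
  sulphur-dioxide contribution → 0.8136 μm/a
  chloride contribution → 0.6254 μm/a
  ⇒ r_corr(zinc) = 1.439 μm/a
Convert to mass loss: 1.439 μm/a × 7.14 g/cm³ = 10.27 g·m⁻²·a⁻¹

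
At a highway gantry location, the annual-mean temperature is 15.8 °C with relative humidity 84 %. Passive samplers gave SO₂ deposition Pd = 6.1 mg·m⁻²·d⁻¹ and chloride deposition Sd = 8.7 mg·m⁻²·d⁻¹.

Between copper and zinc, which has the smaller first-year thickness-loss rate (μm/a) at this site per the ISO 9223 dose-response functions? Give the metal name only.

copper: temperature factor f = -0.080·(5.8) = -0.4640
  Pd branch = 0.0053·Pd^0.26·e^(0.059·RH+f) = 0.7574 μm/a
  Cl⁻ term: 0.01025·8.7^0.27·exp(0.036·84+0.049·15.8) = 0.8202
  r_corr = 0.7574 + 0.8202 = 1.578 μm/a
zinc: T>10 °C ⇒ hinge -0.071·(15.8−10) = -0.4118
  SO₂ term: 0.0129·6.1^0.44·exp(0.046·84-0.4118) = 0.9024
  Sd branch = 0.0175·Sd^0.57·e^(0.008·RH+0.085·T) = 0.4505 μm/a
  r_corr = 0.9024 + 0.4505 = 1.353 μm/a
Ordering by μm/a: copper (1.58) > zinc (1.35)

zinc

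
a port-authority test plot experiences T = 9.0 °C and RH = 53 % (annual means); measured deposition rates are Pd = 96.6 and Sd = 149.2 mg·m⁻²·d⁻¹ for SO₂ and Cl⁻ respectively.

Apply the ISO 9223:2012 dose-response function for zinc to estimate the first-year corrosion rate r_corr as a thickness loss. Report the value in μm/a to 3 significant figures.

r_corr = 2.06 μm/a

zinc: f(T) = +0.038·(T−10) [T≤10 °C] = -0.0380
  sulphur-dioxide contribution → 1.062 μm/a
  chloride contribution → 0.9965 μm/a
  ⇒ r_corr(zinc) = 2.059 μm/a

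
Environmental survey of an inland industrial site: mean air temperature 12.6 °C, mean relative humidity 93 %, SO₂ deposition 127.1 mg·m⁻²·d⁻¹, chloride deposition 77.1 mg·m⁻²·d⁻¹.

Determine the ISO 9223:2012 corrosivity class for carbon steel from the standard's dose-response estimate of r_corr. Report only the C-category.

carbon steel: T>10 °C ⇒ hinge -0.054·(12.6−10) = -0.1404
  Pd branch = 1.77·Pd^0.52·e^(0.02·RH+f) = 122.7 μm/a
  Cl⁻ term: 0.102·77.1^0.62·exp(0.033·93+0.04·12.6) = 53.74
  sum: 122.7 + 53.74 → r_corr = 176.5 μm/a
176 μm/a falls in (80, 200] for carbon steel → category C5

C5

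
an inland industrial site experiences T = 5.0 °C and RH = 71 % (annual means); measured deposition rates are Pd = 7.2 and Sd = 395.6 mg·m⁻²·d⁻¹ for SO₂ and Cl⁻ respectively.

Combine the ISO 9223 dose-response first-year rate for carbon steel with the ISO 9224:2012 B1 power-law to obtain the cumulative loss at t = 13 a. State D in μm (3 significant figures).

carbon steel: temperature factor f = +0.150·(-5.0) = -0.7500
  SO₂ term: 1.77·7.2^0.52·exp(0.02·71-0.7500) = 9.655
  Cl⁻ term: 0.102·395.6^0.62·exp(0.033·71+0.04·5.0) = 52.88
  r_corr = 9.655 + 52.88 = 62.54 μm/a
ISO 9224: D(t) = r_corr · t^b with b = 0.523 (carbon steel, B1)
  D(13) = 62.54 × 13^0.523 = 62.54 × 3.825 = 239.2 μm

D(13) = 239 μm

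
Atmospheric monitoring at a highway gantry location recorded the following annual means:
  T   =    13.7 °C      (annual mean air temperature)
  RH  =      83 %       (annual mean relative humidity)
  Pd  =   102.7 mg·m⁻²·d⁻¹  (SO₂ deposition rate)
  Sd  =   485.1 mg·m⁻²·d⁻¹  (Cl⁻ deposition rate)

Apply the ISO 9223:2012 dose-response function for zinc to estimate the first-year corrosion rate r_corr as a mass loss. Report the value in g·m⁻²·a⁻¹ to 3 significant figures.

r_corr = 51.2 g·m⁻²·a⁻¹

zinc: f(T) = -0.071·(T−10) [T>10 °C] = -0.2627
  Pd branch = 0.0129·Pd^0.44·e^(0.046·RH+f) = 3.465 μm/a
  Cl⁻ term: 0.0175·485.1^0.57·exp(0.008·83+0.085·13.7) = 3.699
  r_corr = 3.465 + 3.699 = 7.164 μm/a
Convert to mass loss: 7.164 μm/a × 7.14 g/cm³ = 51.15 g·m⁻²·a⁻¹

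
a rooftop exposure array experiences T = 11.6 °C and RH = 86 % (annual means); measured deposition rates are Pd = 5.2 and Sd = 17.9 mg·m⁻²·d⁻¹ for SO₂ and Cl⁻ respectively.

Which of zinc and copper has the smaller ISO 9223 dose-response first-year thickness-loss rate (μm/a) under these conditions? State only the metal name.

zinc

zinc: temperature factor f = -0.071·(1.6) = -0.1136
  Pd branch = 0.0129·Pd^0.44·e^(0.046·RH+f) = 1.243 μm/a
  Sd branch = 0.0175·Sd^0.57·e^(0.008·RH+0.085·T) = 0.4833 μm/a
  r_corr = 1.243 + 0.4833 = 1.726 μm/a
copper: temperature factor f = -0.080·(1.6) = -0.1280
  Pd branch = 0.0053·Pd^0.26·e^(0.059·RH+f) = 1.144 μm/a
  Cl⁻ term: 0.01025·17.9^0.27·exp(0.036·86+0.049·11.6) = 0.8718
  r_corr = 1.144 + 0.8718 = 2.016 μm/a
Ordering by μm/a: copper (2.02) > zinc (1.73)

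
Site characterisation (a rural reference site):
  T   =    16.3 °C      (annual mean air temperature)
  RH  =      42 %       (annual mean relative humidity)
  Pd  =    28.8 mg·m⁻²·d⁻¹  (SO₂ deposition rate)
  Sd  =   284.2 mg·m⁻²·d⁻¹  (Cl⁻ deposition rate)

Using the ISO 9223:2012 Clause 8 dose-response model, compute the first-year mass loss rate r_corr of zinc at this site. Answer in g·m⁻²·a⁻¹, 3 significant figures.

r_corr = 19.3 g·m⁻²·a⁻¹

zinc: temperature factor f = -0.071·(6.3) = -0.4473
  Pd branch = 0.0129·Pd^0.44·e^(0.046·RH+f) = 0.2498 μm/a
  Sd branch = 0.0175·Sd^0.57·e^(0.008·RH+0.085·T) = 2.45 μm/a
  r_corr = 0.2498 + 2.45 = 2.7 μm/a
Convert to mass loss: 2.7 μm/a × 7.14 g/cm³ = 19.28 g·m⁻²·a⁻¹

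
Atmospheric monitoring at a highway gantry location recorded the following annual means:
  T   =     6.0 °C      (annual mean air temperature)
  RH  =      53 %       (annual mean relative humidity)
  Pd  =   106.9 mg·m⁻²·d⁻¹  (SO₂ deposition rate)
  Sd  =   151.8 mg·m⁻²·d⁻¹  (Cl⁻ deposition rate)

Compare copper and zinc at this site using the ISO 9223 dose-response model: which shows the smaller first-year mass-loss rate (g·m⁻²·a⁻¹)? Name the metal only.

copper: T≤10 °C ⇒ hinge +0.126·(6.0−10) = -0.5040
  sulphur-dioxide contribution → 0.246 μm/a
  chloride contribution → 0.3597 μm/a
  ⇒ r_corr(copper) = 0.6058 μm/a
  mass loss = 0.6058 μm/a × 8.96 g/cm³ = 5.428 g·m⁻²·a⁻¹
zinc: f(T) = +0.038·(T−10) [T≤10 °C] = -0.1520
  sulphur-dioxide contribution → 0.9911 μm/a
  chloride contribution → 0.7798 μm/a
  ⇒ r_corr(zinc) = 1.771 μm/a
  mass loss = 1.771 μm/a × 7.14 g/cm³ = 12.64 g·m⁻²·a⁻¹
Ordering by g·m⁻²·a⁻¹: zinc (12.6) > copper (5.43)

copper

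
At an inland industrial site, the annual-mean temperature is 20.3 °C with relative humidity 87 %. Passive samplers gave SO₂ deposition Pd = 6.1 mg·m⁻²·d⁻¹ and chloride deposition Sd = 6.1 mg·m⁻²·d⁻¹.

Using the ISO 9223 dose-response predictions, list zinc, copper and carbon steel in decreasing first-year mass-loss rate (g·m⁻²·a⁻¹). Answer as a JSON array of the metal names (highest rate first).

["carbon steel", "copper", "zinc"]

zinc: temperature factor f = -0.071·(10.3) = -0.7313
  SO₂ term: 0.0129·6.1^0.44·exp(0.046·87-0.7313) = 0.7526
  Cl⁻ term: 0.0175·6.1^0.57·exp(0.008·87+0.085·20.3) = 0.5525
  r_corr = 0.7526 + 0.5525 = 1.305 μm/a
  mass loss = 1.305 μm/a × 7.14 g/cm³ = 9.319 g·m⁻²·a⁻¹
copper: T>10 °C ⇒ hinge -0.080·(20.3−10) = -0.8240
  Pd branch = 0.0053·Pd^0.26·e^(0.059·RH+f) = 0.6307 μm/a
  Sd branch = 0.01025·Sd^0.27·e^(0.036·RH+0.049·T) = 1.035 μm/a
  r_corr = 0.6307 + 1.035 = 1.666 μm/a
  mass loss = 1.666 μm/a × 8.96 g/cm³ = 14.93 g·m⁻²·a⁻¹
carbon steel: temperature factor f = -0.054·(10.3) = -0.5562
  Pd branch = 1.77·Pd^0.52·e^(0.02·RH+f) = 14.81 μm/a
  Cl⁻ term: 0.102·6.1^0.62·exp(0.033·87+0.04·20.3) = 12.45
  sum: 14.81 + 12.45 → r_corr = 27.25 μm/a
  mass loss = 27.25 μm/a × 7.85 g/cm³ = 213.9 g·m⁻²·a⁻¹
Ordering by g·m⁻²·a⁻¹: carbon steel (214) > copper (14.9) > zinc (9.32)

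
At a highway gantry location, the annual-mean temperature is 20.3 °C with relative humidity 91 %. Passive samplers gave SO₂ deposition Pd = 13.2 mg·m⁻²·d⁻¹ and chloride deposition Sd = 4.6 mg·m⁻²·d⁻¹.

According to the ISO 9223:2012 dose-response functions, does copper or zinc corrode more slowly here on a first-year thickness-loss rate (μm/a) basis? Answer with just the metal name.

zinc

copper: T>10 °C ⇒ hinge -0.080·(20.3−10) = -0.8240
  SO₂ term: 0.0053·13.2^0.26·exp(0.059·91-0.8240) = 0.9761
  Cl⁻ term: 0.01025·4.6^0.27·exp(0.036·91+0.049·20.3) = 1.108
  sum: 0.9761 + 1.108 → r_corr = 2.084 μm/a
zinc: temperature factor f = -0.071·(10.3) = -0.7313
  Pd branch = 0.0129·Pd^0.44·e^(0.046·RH+f) = 1.271 μm/a
  Sd branch = 0.0175·Sd^0.57·e^(0.008·RH+0.085·T) = 0.4857 μm/a
  sum: 1.271 + 0.4857 → r_corr = 1.756 μm/a
Ordering by μm/a: copper (2.08) > zinc (1.76)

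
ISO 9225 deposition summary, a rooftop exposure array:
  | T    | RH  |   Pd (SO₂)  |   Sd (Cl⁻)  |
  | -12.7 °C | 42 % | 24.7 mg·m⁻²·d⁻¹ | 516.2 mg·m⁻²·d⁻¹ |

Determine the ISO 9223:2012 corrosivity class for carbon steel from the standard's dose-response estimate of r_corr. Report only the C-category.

C2

carbon steel: f(T) = +0.150·(T−10) [T≤10 °C] = -3.4050
  Pd branch = 1.77·Pd^0.52·e^(0.02·RH+f) = 0.7215 μm/a
  Cl⁻ term: 0.102·516.2^0.62·exp(0.033·42+0.04·-12.7) = 11.8
  r_corr = 0.7215 + 11.8 = 12.52 μm/a
Category bounds: 1.3…25 μm/a bracket r_corr ⇒ C2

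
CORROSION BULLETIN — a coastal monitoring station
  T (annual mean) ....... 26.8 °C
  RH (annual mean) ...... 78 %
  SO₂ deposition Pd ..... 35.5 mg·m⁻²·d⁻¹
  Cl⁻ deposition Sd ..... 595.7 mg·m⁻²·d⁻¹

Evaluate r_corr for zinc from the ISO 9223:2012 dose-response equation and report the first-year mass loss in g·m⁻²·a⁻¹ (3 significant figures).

r_corr = 91.7 g·m⁻²·a⁻¹

zinc: temperature factor f = -0.071·(16.8) = -1.1928
  Pd branch = 0.0129·Pd^0.44·e^(0.046·RH+f) = 0.6806 μm/a
  Cl⁻ term: 0.0175·595.7^0.57·exp(0.008·78+0.085·26.8) = 12.17
  r_corr = 0.6806 + 12.17 = 12.85 μm/a
Convert to mass loss: 12.85 μm/a × 7.14 g/cm³ = 91.72 g·m⁻²·a⁻¹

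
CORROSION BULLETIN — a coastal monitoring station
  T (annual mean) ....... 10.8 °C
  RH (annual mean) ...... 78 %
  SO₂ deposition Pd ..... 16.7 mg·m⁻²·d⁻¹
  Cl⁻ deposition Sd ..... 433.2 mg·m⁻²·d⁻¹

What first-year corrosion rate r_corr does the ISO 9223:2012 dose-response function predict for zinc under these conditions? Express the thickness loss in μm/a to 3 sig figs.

zinc: T>10 °C ⇒ hinge -0.071·(10.8−10) = -0.0568
  Pd branch = 0.0129·Pd^0.44·e^(0.046·RH+f) = 1.521 μm/a
  Sd branch = 0.0175·Sd^0.57·e^(0.008·RH+0.085·T) = 2.604 μm/a
  r_corr = 1.521 + 2.604 = 4.125 μm/a

r_corr = 4.13 μm/a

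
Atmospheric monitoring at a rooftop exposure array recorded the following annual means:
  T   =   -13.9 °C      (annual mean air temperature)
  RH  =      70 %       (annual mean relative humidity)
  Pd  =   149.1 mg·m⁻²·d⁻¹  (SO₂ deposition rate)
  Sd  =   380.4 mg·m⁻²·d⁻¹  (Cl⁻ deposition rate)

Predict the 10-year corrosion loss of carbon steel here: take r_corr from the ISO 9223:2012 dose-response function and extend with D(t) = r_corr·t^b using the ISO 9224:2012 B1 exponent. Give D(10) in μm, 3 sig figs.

D(10) = 87.1 μm

carbon steel: T≤10 °C ⇒ hinge +0.150·(-13.9−10) = -3.5850
  SO₂ term: 1.77·149.1^0.52·exp(0.02·70-3.5850) = 2.687
  Cl⁻ term: 0.102·380.4^0.62·exp(0.033·70+0.04·-13.9) = 23.45
  sum: 2.687 + 23.45 → r_corr = 26.13 μm/a
Long-term exponent b (ISO 9224 Table 2, B1) = 0.523
  D(10) = 26.13 × 10^0.523 = 26.13 × 3.334 = 87.14 μm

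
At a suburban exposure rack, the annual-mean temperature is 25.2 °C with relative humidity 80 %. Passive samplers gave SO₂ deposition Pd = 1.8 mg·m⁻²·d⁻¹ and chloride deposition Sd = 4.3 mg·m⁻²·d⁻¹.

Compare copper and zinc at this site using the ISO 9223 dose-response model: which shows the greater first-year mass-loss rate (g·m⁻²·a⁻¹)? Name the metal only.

copper: f(T) = -0.080·(T−10) [T>10 °C] = -1.2160
  SO₂ term: 0.0053·1.8^0.26·exp(0.059·80-1.2160) = 0.2053
  Sd branch = 0.01025·Sd^0.27·e^(0.036·RH+0.049·T) = 0.9307 μm/a
  r_corr = 0.2053 + 0.9307 = 1.136 μm/a
  mass loss = 1.136 μm/a × 8.96 g/cm³ = 10.18 g·m⁻²·a⁻¹
zinc: f(T) = -0.071·(T−10) [T>10 °C] = -1.0792
  Pd branch = 0.0129·Pd^0.44·e^(0.046·RH+f) = 0.2251 μm/a
  Cl⁻ term: 0.0175·4.3^0.57·exp(0.008·80+0.085·25.2) = 0.6491
  r_corr = 0.2251 + 0.6491 = 0.8742 μm/a
  mass loss = 0.8742 μm/a × 7.14 g/cm³ = 6.242 g·m⁻²·a⁻¹
Ordering by g·m⁻²·a⁻¹: copper (10.2) > zinc (6.24)

copper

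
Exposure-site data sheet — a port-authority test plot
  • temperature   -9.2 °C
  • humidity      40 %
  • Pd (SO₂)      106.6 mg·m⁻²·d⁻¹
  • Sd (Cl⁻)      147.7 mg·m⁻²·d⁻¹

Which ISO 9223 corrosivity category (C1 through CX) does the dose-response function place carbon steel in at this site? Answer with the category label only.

C2

carbon steel: f(T) = +0.150·(T−10) [T≤10 °C] = -2.8800
  SO₂ term: 1.77·106.6^0.52·exp(0.02·40-2.8800) = 2.507
  Cl⁻ term: 0.102·147.7^0.62·exp(0.033·40+0.04·-9.2) = 5.849
  sum: 2.507 + 5.849 → r_corr = 8.355 μm/a
Category bounds: 1.3…25 μm/a bracket r_corr ⇒ C2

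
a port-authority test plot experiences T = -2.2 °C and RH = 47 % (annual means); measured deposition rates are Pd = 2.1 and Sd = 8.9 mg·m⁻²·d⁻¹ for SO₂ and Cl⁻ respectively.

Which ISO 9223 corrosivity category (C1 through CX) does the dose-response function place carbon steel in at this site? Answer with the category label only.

carbon steel: f(T) = +0.150·(T−10) [T≤10 °C] = -1.8300
  Pd branch = 1.77·Pd^0.52·e^(0.02·RH+f) = 1.069 μm/a
  Sd branch = 0.102·Sd^0.62·e^(0.033·RH+0.04·T) = 1.708 μm/a
  r_corr = 1.069 + 1.708 = 2.777 μm/a
2.78 μm/a falls in (1.3, 25] for carbon steel → category C2

C2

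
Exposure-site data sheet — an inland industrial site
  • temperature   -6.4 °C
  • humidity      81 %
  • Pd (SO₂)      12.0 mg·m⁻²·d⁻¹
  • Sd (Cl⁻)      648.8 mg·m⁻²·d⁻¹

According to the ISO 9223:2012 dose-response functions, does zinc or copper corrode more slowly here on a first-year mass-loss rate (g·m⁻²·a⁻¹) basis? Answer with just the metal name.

zinc: temperature factor f = +0.038·(-16.4) = -0.6232
  sulphur-dioxide contribution → 0.857 μm/a
  chloride contribution → 0.7782 μm/a
  ⇒ r_corr(zinc) = 1.635 μm/a
  mass loss = 1.635 μm/a × 7.14 g/cm³ = 11.68 g·m⁻²·a⁻¹
copper: f(T) = +0.126·(T−10) [T≤10 °C] = -2.0664
  sulphur-dioxide contribution → 0.1524 μm/a
  chloride contribution → 0.7947 μm/a
  total first-year rate 0.9471 μm/a
  mass loss = 0.9471 μm/a × 8.96 g/cm³ = 8.486 g·m⁻²·a⁻¹
Ordering by g·m⁻²·a⁻¹: zinc (11.7) > copper (8.49)

copper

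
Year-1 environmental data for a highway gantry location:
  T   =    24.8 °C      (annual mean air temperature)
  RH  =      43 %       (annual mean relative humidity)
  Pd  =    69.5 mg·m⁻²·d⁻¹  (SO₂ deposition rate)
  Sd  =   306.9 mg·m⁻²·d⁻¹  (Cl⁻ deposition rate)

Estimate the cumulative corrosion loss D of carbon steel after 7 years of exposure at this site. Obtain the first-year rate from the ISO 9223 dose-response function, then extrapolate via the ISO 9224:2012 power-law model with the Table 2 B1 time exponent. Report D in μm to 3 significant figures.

carbon steel: temperature factor f = -0.054·(14.8) = -0.7992
  sulphur-dioxide contribution → 17.07 μm/a
  chloride contribution → 39.59 μm/a
  ⇒ r_corr(carbon steel) = 56.66 μm/a
Long-term exponent b (ISO 9224 Table 2, B1) = 0.523
  D(7) = 56.66 × 7^0.523 = 56.66 × 2.767 = 156.8 μm

D(7) = 157 μm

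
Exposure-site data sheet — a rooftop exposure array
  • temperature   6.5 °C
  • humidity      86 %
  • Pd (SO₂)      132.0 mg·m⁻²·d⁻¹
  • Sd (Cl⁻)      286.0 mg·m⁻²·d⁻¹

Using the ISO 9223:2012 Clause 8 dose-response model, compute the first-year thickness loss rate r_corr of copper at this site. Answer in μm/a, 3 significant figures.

r_corr = 3.37 μm/a

copper: T≤10 °C ⇒ hinge +0.126·(6.5−10) = -0.4410
  sulphur-dioxide contribution → 1.94 μm/a
  chloride contribution → 1.435 μm/a
  total first-year rate 3.375 μm/a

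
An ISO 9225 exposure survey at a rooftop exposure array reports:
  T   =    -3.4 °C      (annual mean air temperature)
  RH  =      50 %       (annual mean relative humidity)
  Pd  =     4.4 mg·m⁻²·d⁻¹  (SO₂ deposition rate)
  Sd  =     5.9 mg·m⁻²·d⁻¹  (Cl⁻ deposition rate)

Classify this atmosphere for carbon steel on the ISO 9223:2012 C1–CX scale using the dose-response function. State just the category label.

C2

carbon steel: f(T) = +0.150·(T−10) [T≤10 °C] = -2.0100
  SO₂ term: 1.77·4.4^0.52·exp(0.02·50-2.0100) = 1.393
  Cl⁻ term: 0.102·5.9^0.62·exp(0.033·50+0.04·-3.4) = 1.393
  sum: 1.393 + 1.393 → r_corr = 2.786 μm/a
ISO 9223 Table 2 (carbon steel): 1.3 < 2.79 ≤ 25 μm/a ⇒ C2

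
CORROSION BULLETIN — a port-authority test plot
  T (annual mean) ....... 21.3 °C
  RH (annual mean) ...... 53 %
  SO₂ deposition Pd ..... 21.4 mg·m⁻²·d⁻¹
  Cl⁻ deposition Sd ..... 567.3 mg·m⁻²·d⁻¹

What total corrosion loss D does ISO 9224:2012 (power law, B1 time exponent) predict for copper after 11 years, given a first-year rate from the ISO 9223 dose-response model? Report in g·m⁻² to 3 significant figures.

copper: temperature factor f = -0.080·(11.3) = -0.9040
  sulphur-dioxide contribution → 0.1085 μm/a
  chloride contribution → 1.087 μm/a
  ⇒ r_corr(copper) = 1.195 μm/a
Power-law: D(11) = r_corr · 11^0.667
  D(11) = 1.195 × 11^0.667 = 1.195 × 4.95 = 5.917 μm
  Mass loss = 5.917 μm × 8.96 g/cm³ = 53.02 g·m⁻²

D(11) = 53.0 g·m⁻²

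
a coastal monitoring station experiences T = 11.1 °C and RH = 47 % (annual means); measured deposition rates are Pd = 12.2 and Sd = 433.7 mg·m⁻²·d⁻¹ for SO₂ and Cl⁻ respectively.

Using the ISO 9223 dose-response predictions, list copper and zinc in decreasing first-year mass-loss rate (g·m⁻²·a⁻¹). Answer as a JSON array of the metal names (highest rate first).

copper: T>10 °C ⇒ hinge -0.080·(11.1−10) = -0.0880
  SO₂ term: 0.0053·12.2^0.26·exp(0.059·47-0.0880) = 0.1489
  Sd branch = 0.01025·Sd^0.27·e^(0.036·RH+0.049·T) = 0.4941 μm/a
  sum: 0.1489 + 0.4941 → r_corr = 0.643 μm/a
  mass loss = 0.643 μm/a × 8.96 g/cm³ = 5.761 g·m⁻²·a⁻¹
zinc: temperature factor f = -0.071·(1.1) = -0.0781
  SO₂ term: 0.0129·12.2^0.44·exp(0.046·47-0.0781) = 0.3116
  Cl⁻ term: 0.0175·433.7^0.57·exp(0.008·47+0.085·11.1) = 2.086
  sum: 0.3116 + 2.086 → r_corr = 2.397 μm/a
  mass loss = 2.397 μm/a × 7.14 g/cm³ = 17.12 g·m⁻²·a⁻¹
Ordering by g·m⁻²·a⁻¹: zinc (17.1) > copper (5.76)

["zinc", "copper"]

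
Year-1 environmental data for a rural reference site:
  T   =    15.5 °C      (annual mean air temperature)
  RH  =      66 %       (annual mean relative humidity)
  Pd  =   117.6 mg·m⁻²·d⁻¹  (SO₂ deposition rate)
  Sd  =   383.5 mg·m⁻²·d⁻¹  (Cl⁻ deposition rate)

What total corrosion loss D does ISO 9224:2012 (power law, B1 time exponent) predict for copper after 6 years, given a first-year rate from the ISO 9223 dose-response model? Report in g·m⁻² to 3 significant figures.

copper: f(T) = -0.080·(T−10) [T>10 °C] = -0.4400
  SO₂ term: 0.0053·117.6^0.26·exp(0.059·66-0.4400) = 0.5789
  Cl⁻ term: 0.01025·383.5^0.27·exp(0.036·66+0.049·15.5) = 1.175
  sum: 0.5789 + 1.175 → r_corr = 1.754 μm/a
Long-term exponent b (ISO 9224 Table 2, B1) = 0.667
  D(6) = 1.754 × 6^0.667 = 1.754 × 3.304 = 5.795 μm
  Mass loss = 5.795 μm × 8.96 g/cm³ = 51.92 g·m⁻²

D(6) = 51.9 g·m⁻²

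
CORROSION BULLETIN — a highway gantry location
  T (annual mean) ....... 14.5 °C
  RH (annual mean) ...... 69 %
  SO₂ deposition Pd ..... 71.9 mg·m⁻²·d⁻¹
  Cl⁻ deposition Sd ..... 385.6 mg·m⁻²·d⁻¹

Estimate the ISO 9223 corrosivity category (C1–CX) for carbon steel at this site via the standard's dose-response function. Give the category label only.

carbon steel: f(T) = -0.054·(T−10) [T>10 °C] = -0.2430
  SO₂ term: 1.77·71.9^0.52·exp(0.02·69-0.2430) = 50.96
  Cl⁻ term: 0.102·385.6^0.62·exp(0.033·69+0.04·14.5) = 71.25
  r_corr = 50.96 + 71.25 = 122.2 μm/a
122 μm/a falls in (80, 200] for carbon steel → category C5

C5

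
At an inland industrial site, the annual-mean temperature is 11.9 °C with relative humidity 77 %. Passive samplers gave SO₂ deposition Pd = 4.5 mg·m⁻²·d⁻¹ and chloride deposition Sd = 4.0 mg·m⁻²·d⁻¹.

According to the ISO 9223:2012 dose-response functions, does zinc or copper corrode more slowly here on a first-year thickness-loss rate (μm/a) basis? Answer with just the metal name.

zinc

zinc: T>10 °C ⇒ hinge -0.071·(11.9−10) = -0.1349
  Pd branch = 0.0129·Pd^0.44·e^(0.046·RH+f) = 0.7545 μm/a
  Sd branch = 0.0175·Sd^0.57·e^(0.008·RH+0.085·T) = 0.1963 μm/a
  r_corr = 0.7545 + 0.1963 = 0.9509 μm/a
copper: temperature factor f = -0.080·(1.9) = -0.1520
  SO₂ term: 0.0053·4.5^0.26·exp(0.059·77-0.1520) = 0.6326
  Sd branch = 0.01025·Sd^0.27·e^(0.036·RH+0.049·T) = 0.427 μm/a
  sum: 0.6326 + 0.427 → r_corr = 1.06 μm/a
Ordering by μm/a: copper (1.06) > zinc (0.951)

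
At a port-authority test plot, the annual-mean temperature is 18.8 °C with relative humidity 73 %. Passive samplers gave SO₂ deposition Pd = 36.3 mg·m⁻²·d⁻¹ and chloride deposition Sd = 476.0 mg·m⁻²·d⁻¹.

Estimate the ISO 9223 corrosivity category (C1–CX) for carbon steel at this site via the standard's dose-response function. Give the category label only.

carbon steel: temperature factor f = -0.054·(8.8) = -0.4752
  sulphur-dioxide contribution → 30.68 μm/a
  chloride contribution → 110 μm/a
  total first-year rate 140.7 μm/a
ISO 9223 Table 2 (carbon steel): 80 < 141 ≤ 200 μm/a ⇒ C5

C5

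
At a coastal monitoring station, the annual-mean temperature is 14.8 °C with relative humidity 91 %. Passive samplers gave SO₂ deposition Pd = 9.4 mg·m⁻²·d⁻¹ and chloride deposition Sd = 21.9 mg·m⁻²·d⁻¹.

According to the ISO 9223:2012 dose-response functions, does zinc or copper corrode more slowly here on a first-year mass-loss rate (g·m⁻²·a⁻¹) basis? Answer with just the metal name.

zinc

zinc: T>10 °C ⇒ hinge -0.071·(14.8−10) = -0.3408
  sulphur-dioxide contribution → 1.617 μm/a
  chloride contribution → 0.7406 μm/a
  ⇒ r_corr(zinc) = 2.358 μm/a
  mass loss = 2.358 μm/a × 7.14 g/cm³ = 16.83 g·m⁻²·a⁻¹
copper: T>10 °C ⇒ hinge -0.080·(14.8−10) = -0.3840
  sulphur-dioxide contribution → 1.388 μm/a
  chloride contribution → 1.289 μm/a
  ⇒ r_corr(copper) = 2.677 μm/a
  mass loss = 2.677 μm/a × 8.96 g/cm³ = 23.98 g·m⁻²·a⁻¹
Ordering by g·m⁻²·a⁻¹: copper (24) > zinc (16.8)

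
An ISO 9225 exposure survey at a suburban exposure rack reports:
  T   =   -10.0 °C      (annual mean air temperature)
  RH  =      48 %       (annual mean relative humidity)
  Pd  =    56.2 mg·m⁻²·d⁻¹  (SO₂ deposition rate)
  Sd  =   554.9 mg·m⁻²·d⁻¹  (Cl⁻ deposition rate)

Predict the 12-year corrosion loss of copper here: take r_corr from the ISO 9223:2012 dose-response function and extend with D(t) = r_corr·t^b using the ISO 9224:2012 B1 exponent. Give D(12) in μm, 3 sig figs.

copper: f(T) = +0.126·(T−10) [T≤10 °C] = -2.5200
  Pd branch = 0.0053·Pd^0.26·e^(0.059·RH+f) = 0.02064 μm/a
  Sd branch = 0.01025·Sd^0.27·e^(0.036·RH+0.049·T) = 0.1947 μm/a
  r_corr = 0.02064 + 0.1947 = 0.2153 μm/a
Long-term exponent b (ISO 9224 Table 2, B1) = 0.667
  D(12) = 0.2153 × 12^0.667 = 0.2153 × 5.246 = 1.13 μm

D(12) = 1.13 μm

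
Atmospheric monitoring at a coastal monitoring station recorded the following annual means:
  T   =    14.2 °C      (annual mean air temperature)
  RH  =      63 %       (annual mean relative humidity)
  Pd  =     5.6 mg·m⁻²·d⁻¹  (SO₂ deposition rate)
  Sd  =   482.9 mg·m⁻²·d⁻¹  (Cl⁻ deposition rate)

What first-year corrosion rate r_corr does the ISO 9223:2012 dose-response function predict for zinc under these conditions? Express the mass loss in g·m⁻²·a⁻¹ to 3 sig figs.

zinc: f(T) = -0.071·(T−10) [T>10 °C] = -0.2982
  SO₂ term: 0.0129·5.6^0.44·exp(0.046·63-0.2982) = 0.3706
  Cl⁻ term: 0.0175·482.9^0.57·exp(0.008·63+0.085·14.2) = 3.28
  sum: 0.3706 + 3.28 → r_corr = 3.651 μm/a
Convert to mass loss: 3.651 μm/a × 7.14 g/cm³ = 26.07 g·m⁻²·a⁻¹

r_corr = 26.1 g·m⁻²·a⁻¹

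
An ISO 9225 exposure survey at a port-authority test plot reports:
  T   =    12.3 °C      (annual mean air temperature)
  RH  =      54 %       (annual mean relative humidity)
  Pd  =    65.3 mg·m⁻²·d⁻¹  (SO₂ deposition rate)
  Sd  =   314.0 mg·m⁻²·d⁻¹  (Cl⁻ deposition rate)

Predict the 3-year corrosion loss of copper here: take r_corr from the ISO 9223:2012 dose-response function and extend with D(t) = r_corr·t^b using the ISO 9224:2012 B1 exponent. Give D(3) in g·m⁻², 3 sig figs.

copper: f(T) = -0.080·(T−10) [T>10 °C] = -0.1840
  SO₂ term: 0.0053·65.3^0.26·exp(0.059·54-0.1840) = 0.3162
  Cl⁻ term: 0.01025·314.0^0.27·exp(0.036·54+0.049·12.3) = 0.6179
  sum: 0.3162 + 0.6179 → r_corr = 0.9341 μm/a
ISO 9224: D(t) = r_corr · t^b with b = 0.667 (copper, B1)
  D(3) = 0.9341 × 3^0.667 = 0.9341 × 2.081 = 1.944 μm
  Mass loss = 1.944 μm × 8.96 g/cm³ = 17.41 g·m⁻²

D(3) = 17.4 g·m⁻²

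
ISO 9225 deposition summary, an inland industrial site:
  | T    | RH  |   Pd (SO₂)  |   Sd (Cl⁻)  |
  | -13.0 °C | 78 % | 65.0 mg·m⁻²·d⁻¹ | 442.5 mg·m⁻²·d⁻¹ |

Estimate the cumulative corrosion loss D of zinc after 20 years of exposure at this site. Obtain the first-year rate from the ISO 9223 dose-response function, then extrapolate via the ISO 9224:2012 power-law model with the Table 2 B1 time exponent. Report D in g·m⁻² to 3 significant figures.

zinc: f(T) = +0.038·(T−10) [T≤10 °C] = -0.8740
  SO₂ term: 0.0129·65.0^0.44·exp(0.046·78-0.8740) = 1.222
  Cl⁻ term: 0.0175·442.5^0.57·exp(0.008·78+0.085·-13.0) = 0.3486
  r_corr = 1.222 + 0.3486 = 1.57 μm/a
Long-term exponent b (ISO 9224 Table 2, B1) = 0.813
  D(20) = 1.57 × 20^0.813 = 1.57 × 11.42 = 17.94 μm
  Mass loss = 17.94 μm × 7.14 g/cm³ = 128.1 g·m⁻²

D(20) = 128 g·m⁻²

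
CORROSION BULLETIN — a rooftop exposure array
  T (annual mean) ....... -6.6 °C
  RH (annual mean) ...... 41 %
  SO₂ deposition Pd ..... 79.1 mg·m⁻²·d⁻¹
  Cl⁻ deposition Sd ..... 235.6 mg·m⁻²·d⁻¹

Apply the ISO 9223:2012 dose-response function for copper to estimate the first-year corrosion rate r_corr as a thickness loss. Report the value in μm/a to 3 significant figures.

copper: temperature factor f = +0.126·(-16.6) = -2.0916
  sulphur-dioxide contribution → 0.02291 μm/a
  chloride contribution → 0.1418 μm/a
  ⇒ r_corr(copper) = 0.1647 μm/a

r_corr = 0.165 μm/a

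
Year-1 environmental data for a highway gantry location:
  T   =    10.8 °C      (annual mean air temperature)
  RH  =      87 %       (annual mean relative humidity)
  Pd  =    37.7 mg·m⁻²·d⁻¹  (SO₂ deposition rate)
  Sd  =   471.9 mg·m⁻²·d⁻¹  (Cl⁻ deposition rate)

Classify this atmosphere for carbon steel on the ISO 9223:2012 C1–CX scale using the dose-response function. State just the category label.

C5

carbon steel: T>10 °C ⇒ hinge -0.054·(10.8−10) = -0.0432
  sulphur-dioxide contribution → 63.76 μm/a
  chloride contribution → 126.1 μm/a
  total first-year rate 189.9 μm/a
ISO 9223 Table 2 (carbon steel): 80 < 190 ≤ 200 μm/a ⇒ C5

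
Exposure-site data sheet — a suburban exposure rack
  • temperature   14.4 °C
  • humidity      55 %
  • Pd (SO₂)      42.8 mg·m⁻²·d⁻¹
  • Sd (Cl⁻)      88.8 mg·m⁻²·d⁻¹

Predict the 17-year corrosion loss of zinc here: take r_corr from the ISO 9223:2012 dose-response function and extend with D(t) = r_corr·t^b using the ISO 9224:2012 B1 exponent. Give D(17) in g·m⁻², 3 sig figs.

D(17) = 129 g·m⁻²

zinc: f(T) = -0.071·(T−10) [T>10 °C] = -0.3124
  sulphur-dioxide contribution → 0.6188 μm/a
  chloride contribution → 1.192 μm/a
  total first-year rate 1.811 μm/a
Power-law: D(17) = r_corr · 17^0.813
  D(17) = 1.811 × 17^0.813 = 1.811 × 10.01 = 18.12 μm
  Mass loss = 18.12 μm × 7.14 g/cm³ = 129.4 g·m⁻²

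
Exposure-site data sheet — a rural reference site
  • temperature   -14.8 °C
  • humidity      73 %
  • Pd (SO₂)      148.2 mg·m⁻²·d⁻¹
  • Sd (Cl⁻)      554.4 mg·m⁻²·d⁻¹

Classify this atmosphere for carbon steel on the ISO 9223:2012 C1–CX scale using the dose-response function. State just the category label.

carbon steel: T≤10 °C ⇒ hinge +0.150·(-14.8−10) = -3.7200
  SO₂ term: 1.77·148.2^0.52·exp(0.02·73-3.7200) = 2.485
  Sd branch = 0.102·Sd^0.62·e^(0.033·RH+0.04·T) = 31.54 μm/a
  sum: 2.485 + 31.54 → r_corr = 34.03 μm/a
Category bounds: 25…50 μm/a bracket r_corr ⇒ C3

C3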